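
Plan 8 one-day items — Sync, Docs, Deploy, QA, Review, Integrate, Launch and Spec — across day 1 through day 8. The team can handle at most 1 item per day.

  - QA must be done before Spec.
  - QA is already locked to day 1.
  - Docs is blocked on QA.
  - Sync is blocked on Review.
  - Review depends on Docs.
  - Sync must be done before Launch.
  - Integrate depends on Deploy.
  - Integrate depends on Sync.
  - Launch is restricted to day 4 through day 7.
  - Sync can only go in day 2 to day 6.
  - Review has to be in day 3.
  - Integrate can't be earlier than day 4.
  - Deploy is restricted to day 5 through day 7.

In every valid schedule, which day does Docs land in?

QA is fixed at day 1 and must come before Docs, so Docs is at least day 2.
Review is fixed at day 3 and must come after Docs, so Docs is at most day 2.
So Docs must be day 2.

day 2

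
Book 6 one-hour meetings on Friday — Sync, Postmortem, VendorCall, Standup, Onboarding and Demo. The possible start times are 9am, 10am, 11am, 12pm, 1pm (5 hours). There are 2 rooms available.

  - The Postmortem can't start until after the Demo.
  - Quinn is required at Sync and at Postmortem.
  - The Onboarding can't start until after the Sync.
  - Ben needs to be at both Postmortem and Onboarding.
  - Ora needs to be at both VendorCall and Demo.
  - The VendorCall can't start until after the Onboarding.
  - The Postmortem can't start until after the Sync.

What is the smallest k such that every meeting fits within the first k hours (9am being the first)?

The precedence chain requires at least 3 distinct hours.
With at most 2 per hour and 6 meetings, at least 3 hours are needed.
3 works (last occupied hour: 11am): for example VendorCall -> 11am; Standup -> 10am; Postmortem -> 11am; Sync -> 9am; Onboarding -> 10am; Demo -> 9am.

3 hours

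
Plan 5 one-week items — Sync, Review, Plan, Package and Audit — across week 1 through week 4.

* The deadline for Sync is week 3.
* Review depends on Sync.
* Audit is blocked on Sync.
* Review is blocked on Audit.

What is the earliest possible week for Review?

Precedence pushes Review to at least week 3.
Review at week 3 is achievable: Audit in week 2; Package in week 1; Review in week 3; Sync in week 1; Plan in week 1.

week 3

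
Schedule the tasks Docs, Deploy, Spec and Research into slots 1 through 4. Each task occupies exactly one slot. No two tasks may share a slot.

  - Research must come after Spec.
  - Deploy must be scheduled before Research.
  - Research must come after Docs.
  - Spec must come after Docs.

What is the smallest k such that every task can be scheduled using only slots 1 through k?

The precedence chain requires at least 3 distinct slots.
With at most 1 per slot and 4 tasks, at least 4 slots are needed.
4 works (last occupied slot: 4): for example Deploy -> 3, Spec -> 2, Docs -> 1, Research -> 4.

4 slots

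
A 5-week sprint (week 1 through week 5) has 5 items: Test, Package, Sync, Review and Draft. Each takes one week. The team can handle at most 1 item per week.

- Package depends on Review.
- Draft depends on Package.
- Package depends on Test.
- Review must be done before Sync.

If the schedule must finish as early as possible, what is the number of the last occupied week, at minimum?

week 5

The precedence chain requires at least 3 distinct weeks.
With at most 1 per week and 5 tasks, at least 5 weeks are needed.
5 works (last occupied week: week 5): for example Package=week 3, Test=week 2, Sync=week 4, Draft=week 5, Review=week 1.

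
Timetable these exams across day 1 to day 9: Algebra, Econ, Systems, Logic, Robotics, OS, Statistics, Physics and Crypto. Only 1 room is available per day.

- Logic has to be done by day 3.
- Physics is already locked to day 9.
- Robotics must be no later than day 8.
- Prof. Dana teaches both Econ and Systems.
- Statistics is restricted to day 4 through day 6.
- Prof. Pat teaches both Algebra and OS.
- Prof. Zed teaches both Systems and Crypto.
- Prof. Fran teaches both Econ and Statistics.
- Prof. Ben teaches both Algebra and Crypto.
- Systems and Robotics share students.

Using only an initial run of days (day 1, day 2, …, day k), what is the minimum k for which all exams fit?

With at most 1 per day and 9 exams, at least 9 days are needed.
Physics can't be placed before day 9, so the schedule must run through at least day 9.
9 works (last occupied day: day 9): for example OS -> day 7; Logic -> day 1; Robotics -> day 2; Statistics -> day 4; Physics -> day 9; Systems -> day 6; Crypto -> day 8; Algebra -> day 3; Econ -> day 5.

9 days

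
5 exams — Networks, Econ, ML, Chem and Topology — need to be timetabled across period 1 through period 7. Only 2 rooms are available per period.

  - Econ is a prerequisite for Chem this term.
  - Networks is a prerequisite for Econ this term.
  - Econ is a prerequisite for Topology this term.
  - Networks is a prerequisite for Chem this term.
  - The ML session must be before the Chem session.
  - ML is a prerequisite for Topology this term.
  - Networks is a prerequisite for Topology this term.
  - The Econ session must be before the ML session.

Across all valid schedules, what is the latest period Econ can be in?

Precedence pushes Econ to at least period 2; downstream work caps Econ at period 5.
Econ at period 5 is achievable: Econ=period 5; Chem=period 7; ML=period 6; Networks=period 1; Topology=period 7.

period 5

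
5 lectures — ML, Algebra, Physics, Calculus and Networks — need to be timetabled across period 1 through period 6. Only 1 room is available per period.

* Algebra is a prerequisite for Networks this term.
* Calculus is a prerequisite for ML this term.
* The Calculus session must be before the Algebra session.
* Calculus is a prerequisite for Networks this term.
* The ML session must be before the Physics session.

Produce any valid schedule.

Physics in period 5; Networks in period 4; Algebra in period 3; Calculus in period 1; ML in period 2

Checking: Calculus(period 1) before ML(period 2); Calculus(period 1) before Algebra(period 3); ML(period 2) before Physics(period 5); Algebra(period 3) before Networks(period 4); Calculus(period 1) before Networks(period 4); max 1 per period (cap 1).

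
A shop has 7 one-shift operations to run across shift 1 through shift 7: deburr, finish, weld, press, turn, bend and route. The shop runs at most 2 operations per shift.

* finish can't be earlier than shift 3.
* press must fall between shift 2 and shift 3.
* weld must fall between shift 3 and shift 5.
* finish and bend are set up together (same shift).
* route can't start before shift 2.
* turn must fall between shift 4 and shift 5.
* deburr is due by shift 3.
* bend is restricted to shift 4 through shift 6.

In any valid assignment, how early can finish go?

Finish is available from shift 3; finish must be in the same shift as bend, which can't be before shift 4, so finish is at least shift 4; finish must be in the same shift as bend, which can't be after shift 6, so finish is at most shift 6.
finish at shift 4 is achievable: finish in shift 4; press in shift 2; weld in shift 3; bend in shift 4; turn in shift 5; route in shift 2; deburr in shift 1.

shift 4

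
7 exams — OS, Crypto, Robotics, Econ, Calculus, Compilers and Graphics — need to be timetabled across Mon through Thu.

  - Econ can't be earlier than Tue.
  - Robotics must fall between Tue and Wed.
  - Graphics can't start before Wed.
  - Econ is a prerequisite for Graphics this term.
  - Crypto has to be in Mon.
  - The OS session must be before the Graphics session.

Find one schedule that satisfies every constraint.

Compilers -> Mon; Graphics -> Wed; Econ -> Tue; OS -> Mon; Calculus -> Mon; Crypto -> Mon; Robotics -> Tue

Checking: Econ(Tue) before Graphics(Wed); OS(Mon) before Graphics(Wed); Crypto=Mon in [Mon,Mon]; Robotics=Tue in [Tue,Wed]; Econ=Tue in [Tue,Thu]; Graphics=Wed in [Wed,Thu].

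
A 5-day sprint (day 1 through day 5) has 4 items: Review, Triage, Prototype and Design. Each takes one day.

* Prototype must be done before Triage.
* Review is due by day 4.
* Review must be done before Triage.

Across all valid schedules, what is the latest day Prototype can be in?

day 4

Downstream work caps Prototype at day 4.
Prototype at day 4 is achievable: Triage=day 5, Prototype=day 4, Review=day 1, Design=day 1.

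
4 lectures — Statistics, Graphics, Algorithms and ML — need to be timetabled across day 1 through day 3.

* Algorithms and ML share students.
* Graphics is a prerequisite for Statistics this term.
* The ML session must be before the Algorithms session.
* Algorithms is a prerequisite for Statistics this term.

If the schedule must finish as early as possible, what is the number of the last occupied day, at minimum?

day 3

The precedence chain requires at least 3 distinct days.
3 works (last occupied day: day 3): for example Graphics=day 1, Algorithms=day 2, Statistics=day 3, ML=day 1.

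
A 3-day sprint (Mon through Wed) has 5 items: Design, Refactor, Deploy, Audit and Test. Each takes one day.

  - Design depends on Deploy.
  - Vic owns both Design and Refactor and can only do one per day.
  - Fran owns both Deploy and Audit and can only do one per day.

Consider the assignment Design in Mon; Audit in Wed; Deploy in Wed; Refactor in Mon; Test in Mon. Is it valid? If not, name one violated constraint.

Invalid. Design depends on Deploy.

Design depends on Deploy — violated.
Vic owns both Design and Refactor and can only do one per day — violated.
Fran owns both Deploy and Audit and can only do one per day — violated.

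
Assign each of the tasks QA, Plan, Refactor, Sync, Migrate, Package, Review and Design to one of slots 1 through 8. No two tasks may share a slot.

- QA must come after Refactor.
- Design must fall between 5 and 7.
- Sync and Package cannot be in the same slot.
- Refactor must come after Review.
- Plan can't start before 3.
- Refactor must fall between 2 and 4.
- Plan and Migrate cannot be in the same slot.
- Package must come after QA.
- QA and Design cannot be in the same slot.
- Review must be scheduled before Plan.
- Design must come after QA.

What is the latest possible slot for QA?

6

Precedence pushes QA to at least 3; downstream work caps QA at 6.
QA at 6 is achievable: Design in 7; Migrate in 5; Plan in 3; QA in 6; Sync in 4; Review in 1; Refactor in 2; Package in 8.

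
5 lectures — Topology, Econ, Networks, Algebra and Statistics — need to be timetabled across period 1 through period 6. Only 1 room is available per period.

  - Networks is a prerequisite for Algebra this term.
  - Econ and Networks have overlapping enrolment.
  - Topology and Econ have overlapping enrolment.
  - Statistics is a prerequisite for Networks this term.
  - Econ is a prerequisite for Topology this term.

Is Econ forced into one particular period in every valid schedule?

Econ can be period 1 (e.g. Statistics=period 2, Networks=period 3, Algebra=period 5, Topology=period 4, Econ=period 1) or period 2 (e.g. Econ in period 2; Algebra in period 5; Topology in period 4; Statistics in period 1; Networks in period 3).

No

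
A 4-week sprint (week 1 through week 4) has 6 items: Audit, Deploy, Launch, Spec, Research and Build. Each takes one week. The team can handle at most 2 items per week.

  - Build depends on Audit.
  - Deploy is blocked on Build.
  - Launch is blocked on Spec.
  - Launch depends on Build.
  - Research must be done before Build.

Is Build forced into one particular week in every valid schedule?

Build can be week 2 (e.g. Audit in week 1, Spec in week 2, Research in week 1, Build in week 2, Launch in week 3, Deploy in week 3) or week 3 (e.g. Audit=week 1, Build=week 3, Spec=week 1, Deploy=week 4, Research=week 2, Launch=week 4).

No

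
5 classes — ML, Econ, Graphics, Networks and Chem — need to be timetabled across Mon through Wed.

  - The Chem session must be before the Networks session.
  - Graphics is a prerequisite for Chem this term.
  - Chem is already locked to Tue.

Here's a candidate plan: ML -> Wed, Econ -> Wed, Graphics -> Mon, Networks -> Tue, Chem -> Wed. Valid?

The Chem session must be before the Networks session — violated.
Graphics is a prerequisite for Chem this term — holds.
Chem is already locked to Tue — violated.

No — it violates: The Chem session must be before the Networks session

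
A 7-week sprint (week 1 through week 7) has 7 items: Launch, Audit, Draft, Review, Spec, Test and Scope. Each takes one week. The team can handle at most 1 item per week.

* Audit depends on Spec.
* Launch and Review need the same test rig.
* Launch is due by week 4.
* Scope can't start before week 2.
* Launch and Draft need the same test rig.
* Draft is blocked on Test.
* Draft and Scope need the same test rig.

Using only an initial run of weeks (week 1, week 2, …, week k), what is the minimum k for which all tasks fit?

7 weeks

The precedence chain requires at least 2 distinct weeks.
With at most 1 per week and 7 tasks, at least 7 weeks are needed.
7 works (last occupied week: week 7): for example Draft=week 6, Audit=week 4, Spec=week 3, Review=week 7, Scope=week 2, Launch=week 1, Test=week 5.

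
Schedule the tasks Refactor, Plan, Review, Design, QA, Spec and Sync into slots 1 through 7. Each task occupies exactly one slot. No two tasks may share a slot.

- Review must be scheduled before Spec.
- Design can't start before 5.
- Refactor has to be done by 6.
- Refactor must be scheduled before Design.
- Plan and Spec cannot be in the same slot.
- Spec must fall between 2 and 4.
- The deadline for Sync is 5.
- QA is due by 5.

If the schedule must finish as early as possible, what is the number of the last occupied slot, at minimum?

slot 7

The precedence chain requires at least 2 distinct slots.
With at most 1 per slot and 7 tasks, at least 7 slots are needed.
Design can't be placed before 5, so the schedule must run through at least slot 5.
7 works (last occupied slot: 7): for example QA -> 3, Spec -> 2, Refactor -> 5, Sync -> 4, Plan -> 7, Review -> 1, Design -> 6.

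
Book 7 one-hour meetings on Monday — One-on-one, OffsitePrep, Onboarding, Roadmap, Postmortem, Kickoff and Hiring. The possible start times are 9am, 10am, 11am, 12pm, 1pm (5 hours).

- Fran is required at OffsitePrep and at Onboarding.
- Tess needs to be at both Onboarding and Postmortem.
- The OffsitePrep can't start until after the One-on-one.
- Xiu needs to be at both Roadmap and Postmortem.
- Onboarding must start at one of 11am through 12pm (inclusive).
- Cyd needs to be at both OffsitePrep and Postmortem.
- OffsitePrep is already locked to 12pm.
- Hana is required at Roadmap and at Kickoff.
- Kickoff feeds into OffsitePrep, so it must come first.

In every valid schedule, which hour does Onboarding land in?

Onboarding's window is 11am–12pm.
OffsitePrep is fixed at 12pm, and Onboarding can't share a hour with OffsitePrep.
So Onboarding must be 11am.

11am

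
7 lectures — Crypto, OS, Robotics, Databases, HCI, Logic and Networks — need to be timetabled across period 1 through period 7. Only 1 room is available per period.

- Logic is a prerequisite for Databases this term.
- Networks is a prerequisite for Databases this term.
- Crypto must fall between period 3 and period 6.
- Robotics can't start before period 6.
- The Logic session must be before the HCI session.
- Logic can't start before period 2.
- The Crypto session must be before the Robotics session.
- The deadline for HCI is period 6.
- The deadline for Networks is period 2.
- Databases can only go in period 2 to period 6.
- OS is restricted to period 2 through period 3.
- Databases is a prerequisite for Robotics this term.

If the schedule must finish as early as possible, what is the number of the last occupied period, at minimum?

7

The precedence chain requires at least 3 distinct periods.
With at most 1 per period and 7 lectures, at least 7 periods are needed.
Robotics can't be placed before period 6, so the schedule must run through at least period 6.
7 works (last occupied period: period 7): for example OS=period 2; Databases=period 5; Crypto=period 3; Robotics=period 7; Networks=period 1; HCI=period 6; Logic=period 4.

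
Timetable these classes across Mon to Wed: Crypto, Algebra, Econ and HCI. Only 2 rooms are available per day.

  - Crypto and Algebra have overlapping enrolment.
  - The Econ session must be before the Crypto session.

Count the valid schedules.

Splitting on Crypto: it can be Tue (5), Wed (10). Listing each branch's schedules as (Algebra, Econ, HCI):
Crypto=Tue: (Mon,Mon,Tue) (Mon,Mon,Wed) (Wed,Mon,Mon) (Wed,Mon,Tue) (Wed,Mon,Wed) — 5.
Crypto=Wed: (Mon,Mon,Tue) (Mon,Mon,Wed) (Mon,Tue,Mon) (Mon,Tue,Tue) (Mon,Tue,Wed) (Tue,Mon,Mon) (Tue,Mon,Tue) (Tue,Mon,Wed) (Tue,Tue,Mon) (Tue,Tue,Wed) — 10.
Summing: 5 + 10 = 15.

15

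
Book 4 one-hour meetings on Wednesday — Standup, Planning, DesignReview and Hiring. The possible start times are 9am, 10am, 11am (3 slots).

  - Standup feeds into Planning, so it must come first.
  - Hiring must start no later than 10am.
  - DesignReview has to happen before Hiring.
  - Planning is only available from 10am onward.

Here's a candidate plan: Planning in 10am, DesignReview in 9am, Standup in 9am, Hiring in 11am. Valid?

Hiring must start no later than 10am — violated.
Standup feeds into Planning, so it must come first — holds.
Planning is only available from 10am onward — holds.
DesignReview has to happen before Hiring — holds.

No. Hiring must start no later than 10am is not satisfied.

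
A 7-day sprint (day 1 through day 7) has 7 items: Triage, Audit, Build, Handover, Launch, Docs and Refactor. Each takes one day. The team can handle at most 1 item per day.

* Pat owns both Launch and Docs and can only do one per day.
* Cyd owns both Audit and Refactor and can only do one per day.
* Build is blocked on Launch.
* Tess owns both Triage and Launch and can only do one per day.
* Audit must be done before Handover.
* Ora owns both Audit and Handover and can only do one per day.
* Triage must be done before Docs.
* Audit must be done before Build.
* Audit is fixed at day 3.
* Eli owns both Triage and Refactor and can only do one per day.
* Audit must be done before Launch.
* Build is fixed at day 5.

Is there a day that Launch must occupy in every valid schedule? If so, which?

Audit is fixed at day 3 and must come before Launch, so Launch is at least day 4.
Build is fixed at day 5 and must come after Launch, so Launch is at most day 4.
So Launch must be day 4.

day 4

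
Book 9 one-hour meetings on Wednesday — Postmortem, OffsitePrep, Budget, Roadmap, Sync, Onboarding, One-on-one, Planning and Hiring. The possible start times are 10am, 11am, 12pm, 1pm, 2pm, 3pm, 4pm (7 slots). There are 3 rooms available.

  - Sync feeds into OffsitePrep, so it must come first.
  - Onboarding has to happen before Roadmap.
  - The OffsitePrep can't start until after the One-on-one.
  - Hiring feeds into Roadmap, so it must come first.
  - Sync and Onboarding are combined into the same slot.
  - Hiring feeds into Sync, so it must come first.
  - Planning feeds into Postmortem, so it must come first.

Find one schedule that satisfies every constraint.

Sync -> 11am, One-on-one -> 10am, Roadmap -> 12pm, Planning -> 10am, OffsitePrep -> 12pm, Postmortem -> 11am, Budget -> 12pm, Hiring -> 10am, Onboarding -> 11am

Checking: Hiring(10am) before Sync(11am); Onboarding(11am) before Roadmap(12pm); Hiring(10am) before Roadmap(12pm); Sync(11am) before OffsitePrep(12pm); One-on-one(10am) before OffsitePrep(12pm); Planning(10am) before Postmortem(11am); Sync = Onboarding = 11am; max 3 per slot (cap 3).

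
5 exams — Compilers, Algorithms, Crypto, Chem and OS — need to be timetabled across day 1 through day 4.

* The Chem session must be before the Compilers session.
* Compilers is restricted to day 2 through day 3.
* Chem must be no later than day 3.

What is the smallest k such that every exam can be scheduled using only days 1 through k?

2

The precedence chain requires at least 2 distinct days.
2 works (last occupied day: day 2): for example OS -> day 1, Algorithms -> day 1, Crypto -> day 1, Compilers -> day 2, Chem -> day 1.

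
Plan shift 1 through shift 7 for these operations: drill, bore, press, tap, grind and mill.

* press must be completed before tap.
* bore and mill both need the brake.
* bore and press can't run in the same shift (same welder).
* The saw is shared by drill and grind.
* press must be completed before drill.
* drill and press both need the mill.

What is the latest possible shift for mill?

mill at shift 7 is achievable: press in shift 1, grind in shift 1, tap in shift 2, mill in shift 7, bore in shift 2, drill in shift 2.

shift 7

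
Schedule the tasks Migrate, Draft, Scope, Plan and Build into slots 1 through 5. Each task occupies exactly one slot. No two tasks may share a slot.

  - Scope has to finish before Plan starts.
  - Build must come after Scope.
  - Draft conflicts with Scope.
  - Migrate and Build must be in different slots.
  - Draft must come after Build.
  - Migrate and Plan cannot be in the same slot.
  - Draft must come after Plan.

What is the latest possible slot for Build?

4

Precedence pushes Build to at least 2; downstream work caps Build at 4.
Build at 4 is achievable: Scope in 1; Build in 4; Plan in 2; Draft in 5; Migrate in 3.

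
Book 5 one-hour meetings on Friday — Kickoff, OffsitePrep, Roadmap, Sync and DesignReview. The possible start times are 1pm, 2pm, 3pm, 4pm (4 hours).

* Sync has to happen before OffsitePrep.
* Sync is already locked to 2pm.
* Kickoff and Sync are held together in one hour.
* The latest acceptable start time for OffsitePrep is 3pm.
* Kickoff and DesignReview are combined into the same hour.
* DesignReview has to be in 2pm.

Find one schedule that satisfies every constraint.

Kickoff=2pm, OffsitePrep=3pm, DesignReview=2pm, Roadmap=1pm, Sync=2pm

Checking: Sync(2pm) before OffsitePrep(3pm); Kickoff = DesignReview = 2pm; Kickoff = Sync = 2pm; OffsitePrep=3pm in [1pm,3pm]; Sync=2pm in [2pm,2pm]; DesignReview=2pm in [2pm,2pm].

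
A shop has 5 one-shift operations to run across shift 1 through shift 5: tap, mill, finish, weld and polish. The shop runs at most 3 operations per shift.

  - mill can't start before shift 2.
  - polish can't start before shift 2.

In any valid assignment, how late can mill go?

Mill is available from shift 2.
mill at shift 5 is achievable: finish=shift 1; tap=shift 1; polish=shift 2; mill=shift 5; weld=shift 1.

shift 5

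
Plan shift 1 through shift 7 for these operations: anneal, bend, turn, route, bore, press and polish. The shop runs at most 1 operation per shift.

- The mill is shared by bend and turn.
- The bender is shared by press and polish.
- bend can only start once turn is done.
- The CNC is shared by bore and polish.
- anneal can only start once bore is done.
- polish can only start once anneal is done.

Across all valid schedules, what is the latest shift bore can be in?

shift 5

Downstream work caps bore at shift 5.
bore at shift 5 is achievable: polish=shift 7, bore=shift 5, anneal=shift 6, bend=shift 2, route=shift 3, press=shift 4, turn=shift 1.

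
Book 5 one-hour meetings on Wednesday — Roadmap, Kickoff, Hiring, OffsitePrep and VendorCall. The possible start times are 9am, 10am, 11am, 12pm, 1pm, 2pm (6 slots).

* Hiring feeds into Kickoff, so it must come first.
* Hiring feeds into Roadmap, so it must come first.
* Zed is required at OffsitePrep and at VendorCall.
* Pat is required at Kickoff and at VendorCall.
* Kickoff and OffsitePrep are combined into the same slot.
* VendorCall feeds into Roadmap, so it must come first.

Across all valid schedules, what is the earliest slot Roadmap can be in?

10am

Precedence pushes Roadmap to at least 10am.
Roadmap at 10am is achievable: Kickoff -> 10am, VendorCall -> 9am, Roadmap -> 10am, Hiring -> 9am, OffsitePrep -> 10am.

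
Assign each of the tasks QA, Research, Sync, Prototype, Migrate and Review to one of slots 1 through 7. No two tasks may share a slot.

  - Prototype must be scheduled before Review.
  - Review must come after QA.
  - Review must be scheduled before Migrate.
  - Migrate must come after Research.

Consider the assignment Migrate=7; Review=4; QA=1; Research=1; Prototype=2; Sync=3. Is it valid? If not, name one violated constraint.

No two tasks may share a slot — violated.
Review must come after QA — holds.
Migrate must come after Research — holds.
Review must be scheduled before Migrate — holds.
Prototype must be scheduled before Review — holds.

Invalid. No two tasks may share a slot.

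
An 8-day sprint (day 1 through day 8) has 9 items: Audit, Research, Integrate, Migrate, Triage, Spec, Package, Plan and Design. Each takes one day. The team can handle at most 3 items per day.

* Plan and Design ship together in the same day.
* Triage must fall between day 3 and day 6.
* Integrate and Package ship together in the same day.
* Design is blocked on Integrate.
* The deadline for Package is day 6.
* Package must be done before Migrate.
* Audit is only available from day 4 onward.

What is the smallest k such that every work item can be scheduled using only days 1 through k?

4 days

The precedence chain requires at least 2 distinct days.
With at most 3 per day and 9 work items, at least 3 days are needed.
Audit can't be placed before day 4, so the schedule must run through at least day 4.
4 works (last occupied day: day 4): for example Migrate=day 2, Triage=day 3, Package=day 1, Plan=day 2, Design=day 2, Audit=day 4, Integrate=day 1, Spec=day 3, Research=day 1.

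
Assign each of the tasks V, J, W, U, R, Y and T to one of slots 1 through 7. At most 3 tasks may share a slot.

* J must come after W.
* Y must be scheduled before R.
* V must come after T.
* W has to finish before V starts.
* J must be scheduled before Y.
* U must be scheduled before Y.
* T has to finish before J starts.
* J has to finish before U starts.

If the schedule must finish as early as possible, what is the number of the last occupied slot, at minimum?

5

The precedence chain requires at least 5 distinct slots.
With at most 3 per slot and 7 tasks, at least 3 slots are needed.
5 works (last occupied slot: 5): for example U -> 3; Y -> 4; R -> 5; T -> 1; J -> 2; V -> 2; W -> 1.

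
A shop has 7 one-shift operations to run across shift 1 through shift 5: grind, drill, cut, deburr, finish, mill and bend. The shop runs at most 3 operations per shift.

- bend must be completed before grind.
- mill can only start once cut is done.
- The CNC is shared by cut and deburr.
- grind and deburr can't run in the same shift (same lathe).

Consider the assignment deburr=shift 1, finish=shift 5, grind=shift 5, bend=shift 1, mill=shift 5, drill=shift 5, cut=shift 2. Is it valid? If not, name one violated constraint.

No. The shop runs at most 3 operations per shift is not satisfied.

bend must be completed before grind — holds.
grind and deburr can't run in the same shift (same lathe) — holds.
The CNC is shared by cut and deburr — holds.
The shop runs at most 3 operations per shift — violated.
mill can only start once cut is done — holds.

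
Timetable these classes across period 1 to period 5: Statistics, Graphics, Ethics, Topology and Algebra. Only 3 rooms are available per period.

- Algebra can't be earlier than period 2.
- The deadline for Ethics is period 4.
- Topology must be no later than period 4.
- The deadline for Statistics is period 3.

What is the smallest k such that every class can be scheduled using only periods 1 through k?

With at most 3 per period and 5 classes, at least 2 periods are needed.
Algebra can't be placed before period 2, so the schedule must run through at least period 2.
2 works (last occupied period: period 2): for example Algebra -> period 2; Topology -> period 2; Graphics -> period 1; Ethics -> period 1; Statistics -> period 1.

2 periods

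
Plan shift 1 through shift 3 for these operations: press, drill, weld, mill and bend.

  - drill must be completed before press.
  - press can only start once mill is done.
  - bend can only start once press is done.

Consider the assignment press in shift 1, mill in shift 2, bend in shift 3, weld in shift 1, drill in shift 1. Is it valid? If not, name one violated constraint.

Invalid. press can only start once mill is done.

bend can only start once press is done — holds.
drill must be completed before press — violated.
press can only start once mill is done — violated.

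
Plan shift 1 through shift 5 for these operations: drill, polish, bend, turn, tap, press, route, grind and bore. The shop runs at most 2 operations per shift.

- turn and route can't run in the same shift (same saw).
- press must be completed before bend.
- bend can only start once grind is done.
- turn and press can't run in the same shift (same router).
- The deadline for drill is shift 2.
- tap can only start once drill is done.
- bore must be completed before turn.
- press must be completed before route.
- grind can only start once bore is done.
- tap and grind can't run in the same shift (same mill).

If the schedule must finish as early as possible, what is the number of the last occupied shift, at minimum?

5

The precedence chain requires at least 3 distinct shifts.
With at most 2 per shift and 9 operations, at least 5 shifts are needed.
5 works (last occupied shift: shift 5): for example polish=shift 5, press=shift 2, turn=shift 3, grind=shift 2, bore=shift 1, tap=shift 4, drill=shift 1, bend=shift 3, route=shift 4.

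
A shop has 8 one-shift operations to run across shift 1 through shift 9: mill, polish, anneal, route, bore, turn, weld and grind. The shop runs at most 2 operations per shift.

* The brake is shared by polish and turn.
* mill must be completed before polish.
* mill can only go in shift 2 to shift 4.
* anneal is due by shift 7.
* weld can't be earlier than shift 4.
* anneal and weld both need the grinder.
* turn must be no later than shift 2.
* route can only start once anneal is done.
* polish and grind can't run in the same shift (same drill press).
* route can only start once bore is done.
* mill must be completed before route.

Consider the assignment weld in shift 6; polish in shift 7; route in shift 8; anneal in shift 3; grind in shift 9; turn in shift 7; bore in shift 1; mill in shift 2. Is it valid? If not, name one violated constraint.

anneal is due by shift 7 — holds.
polish and grind can't run in the same shift (same drill press) — holds.
anneal and weld both need the grinder — holds.
The shop runs at most 2 operations per shift — holds.
turn must be no later than shift 2 — violated.
mill must be completed before polish — holds.
The brake is shared by polish and turn — violated.
weld can't be earlier than shift 4 — holds.
route can only start once bore is done — holds.
mill can only go in shift 2 to shift 4 — holds.
route can only start once anneal is done — holds.
mill must be completed before route — holds.

No. The brake is shared by polish and turn is not satisfied.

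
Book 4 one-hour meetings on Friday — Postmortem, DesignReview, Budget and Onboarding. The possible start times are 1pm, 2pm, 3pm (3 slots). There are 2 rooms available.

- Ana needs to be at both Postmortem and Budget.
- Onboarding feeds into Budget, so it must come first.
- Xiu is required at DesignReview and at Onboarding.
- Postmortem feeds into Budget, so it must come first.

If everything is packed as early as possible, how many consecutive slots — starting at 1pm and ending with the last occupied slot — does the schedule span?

2

The precedence chain requires at least 2 distinct slots.
With at most 2 per slot and 4 meetings, at least 2 slots are needed.
2 works (last occupied slot: 2pm): for example DesignReview -> 2pm, Onboarding -> 1pm, Postmortem -> 1pm, Budget -> 2pm.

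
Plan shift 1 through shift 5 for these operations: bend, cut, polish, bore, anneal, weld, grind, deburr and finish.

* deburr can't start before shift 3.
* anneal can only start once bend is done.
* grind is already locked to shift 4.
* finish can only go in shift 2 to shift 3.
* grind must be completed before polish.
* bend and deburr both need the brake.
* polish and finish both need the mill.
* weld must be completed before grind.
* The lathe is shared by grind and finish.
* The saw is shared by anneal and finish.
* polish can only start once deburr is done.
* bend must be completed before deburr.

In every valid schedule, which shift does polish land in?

shift 5

Precedence pushes polish to at least shift 5.
So polish is pinned to shift 5.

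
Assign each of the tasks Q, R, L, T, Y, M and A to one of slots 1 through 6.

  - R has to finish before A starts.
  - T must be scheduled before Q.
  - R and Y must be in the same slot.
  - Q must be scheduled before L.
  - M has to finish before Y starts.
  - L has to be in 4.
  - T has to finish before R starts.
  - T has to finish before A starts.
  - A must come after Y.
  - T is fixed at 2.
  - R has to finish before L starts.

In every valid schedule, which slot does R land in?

3

T is fixed at 2 and must come before R, so R is at least 3.
L is fixed at 4 and must come after R, so R is at most 3.
So R must be 3.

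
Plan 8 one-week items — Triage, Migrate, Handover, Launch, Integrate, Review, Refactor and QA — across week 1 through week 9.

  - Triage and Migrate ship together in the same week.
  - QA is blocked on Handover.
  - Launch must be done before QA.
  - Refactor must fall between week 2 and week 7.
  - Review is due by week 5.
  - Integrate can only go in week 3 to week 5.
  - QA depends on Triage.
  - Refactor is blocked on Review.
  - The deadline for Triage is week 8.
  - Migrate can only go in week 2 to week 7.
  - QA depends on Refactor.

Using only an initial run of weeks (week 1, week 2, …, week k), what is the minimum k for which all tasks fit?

The precedence chain requires at least 3 distinct weeks.
3 works (last occupied week: week 3): for example Integrate in week 3; Migrate in week 2; Triage in week 2; Refactor in week 2; Launch in week 1; QA in week 3; Handover in week 1; Review in week 1.

3 weeks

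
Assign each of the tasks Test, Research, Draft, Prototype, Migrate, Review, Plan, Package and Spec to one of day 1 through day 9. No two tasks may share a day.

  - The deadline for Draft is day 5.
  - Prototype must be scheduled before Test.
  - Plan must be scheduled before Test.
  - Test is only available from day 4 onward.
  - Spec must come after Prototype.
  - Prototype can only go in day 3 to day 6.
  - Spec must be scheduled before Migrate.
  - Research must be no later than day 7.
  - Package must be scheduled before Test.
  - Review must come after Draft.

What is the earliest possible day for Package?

Downstream work caps Package at day 8.
Package at day 1 is achievable: Plan in day 4, Package in day 1, Migrate in day 8, Research in day 6, Prototype in day 3, Review in day 9, Spec in day 7, Draft in day 2, Test in day 5.

day 1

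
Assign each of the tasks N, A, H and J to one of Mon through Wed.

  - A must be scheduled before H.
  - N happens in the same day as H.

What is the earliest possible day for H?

Precedence pushes H to at least Tue.
H at Tue is achievable: J -> Mon, H -> Tue, A -> Mon, N -> Tue.

Tue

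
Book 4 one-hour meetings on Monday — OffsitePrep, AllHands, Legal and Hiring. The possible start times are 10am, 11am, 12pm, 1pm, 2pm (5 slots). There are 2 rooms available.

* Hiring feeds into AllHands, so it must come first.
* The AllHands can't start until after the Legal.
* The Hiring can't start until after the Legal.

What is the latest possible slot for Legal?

Downstream work caps Legal at 12pm.
Legal at 12pm is achievable: Legal in 12pm; AllHands in 2pm; OffsitePrep in 10am; Hiring in 1pm.

12pm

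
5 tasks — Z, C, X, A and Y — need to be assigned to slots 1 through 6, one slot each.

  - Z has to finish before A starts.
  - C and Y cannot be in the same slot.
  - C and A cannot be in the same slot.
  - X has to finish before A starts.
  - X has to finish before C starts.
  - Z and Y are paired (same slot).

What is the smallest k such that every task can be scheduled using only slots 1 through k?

The precedence chain requires at least 2 distinct slots.
Could 2 slots be enough, i.e. nothing placed later than 2? No: A must come after Z (at 1 or later) → {2}; X must come before A (at 2 or earlier) → {1}; C must come after X (at 1 or later) → {2}; A can't share with C (2) → nothing is left.
So 2 slots is not enough.
3 works (last occupied slot: 3): for example Y=1; A=2; X=1; C=3; Z=1.

3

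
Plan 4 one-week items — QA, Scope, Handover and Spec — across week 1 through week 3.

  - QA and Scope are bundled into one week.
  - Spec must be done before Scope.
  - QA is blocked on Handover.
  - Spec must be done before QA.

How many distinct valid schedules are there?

5

Splitting on QA: it can be week 2 (1), week 3 (4). Listing each branch's schedules as (Scope, Handover, Spec) by week number:
QA=week 2: (2,1,1) — 1.
QA=week 3: (3,1,1) (3,1,2) (3,2,1) (3,2,2) — 4.
Summing: 1 + 4 = 5.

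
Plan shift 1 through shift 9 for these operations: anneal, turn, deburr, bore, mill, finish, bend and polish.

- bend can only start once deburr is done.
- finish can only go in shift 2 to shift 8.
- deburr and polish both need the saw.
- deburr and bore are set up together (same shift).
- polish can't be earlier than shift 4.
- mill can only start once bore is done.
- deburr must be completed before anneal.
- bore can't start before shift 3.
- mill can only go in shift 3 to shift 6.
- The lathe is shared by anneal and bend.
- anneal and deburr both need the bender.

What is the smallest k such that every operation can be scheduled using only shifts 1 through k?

The precedence chain requires at least 2 distinct shifts.
polish can't be placed before shift 4, so the schedule must run through at least shift 4.
Could 4 shifts be enough, i.e. nothing placed later than shift 4? No: bore's window within 4 shifts is {shift 3, shift 4}; mill's window within 4 shifts is {shift 3, shift 4}; bend must come after deburr (at shift 1 or later) → {shift 2, shift 3, shift 4}; deburr must come before bend (at shift 4 or earlier) → {shift 1, shift 2, shift 3}; mill must come after bore (at shift 3 or later) → {shift 4}; bore must come before mill (at shift 4 or earlier) → {shift 3}; anneal must come after deburr (at shift 1 or later) → {shift 2, shift 3, shift 4}; deburr must be in the same shift as bore (in {shift 3}) → {shift 3}; anneal can't share with deburr (shift 3) → {shift 2, shift 4}; bend must come after deburr (at shift 3 or later) → {shift 4}; anneal must come after deburr (at shift 3 or later) → {shift 4}; bend can't share with anneal (shift 4) → nothing is left.
So 4 shifts is not enough.
5 works (last occupied shift: shift 5): for example finish in shift 2; mill in shift 4; anneal in shift 4; bend in shift 5; polish in shift 4; bore in shift 3; turn in shift 1; deburr in shift 3.

5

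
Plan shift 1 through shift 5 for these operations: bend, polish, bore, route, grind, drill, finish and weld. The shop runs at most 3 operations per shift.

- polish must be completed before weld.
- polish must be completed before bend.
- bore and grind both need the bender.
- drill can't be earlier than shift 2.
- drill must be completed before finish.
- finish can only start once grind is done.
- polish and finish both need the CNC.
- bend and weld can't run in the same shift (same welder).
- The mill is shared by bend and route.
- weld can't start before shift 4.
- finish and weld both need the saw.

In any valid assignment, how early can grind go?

Downstream work caps grind at shift 4.
grind at shift 1 is achievable: route=shift 1; finish=shift 3; drill=shift 2; weld=shift 4; polish=shift 1; grind=shift 1; bore=shift 2; bend=shift 2.

shift 1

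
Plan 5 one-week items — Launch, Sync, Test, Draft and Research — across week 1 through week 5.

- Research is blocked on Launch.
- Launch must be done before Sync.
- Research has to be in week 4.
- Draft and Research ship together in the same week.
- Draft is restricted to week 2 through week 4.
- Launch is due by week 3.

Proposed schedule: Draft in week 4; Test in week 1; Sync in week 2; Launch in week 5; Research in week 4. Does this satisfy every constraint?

No. Launch must be done before Sync is not satisfied.

Research is blocked on Launch — violated.
Draft is restricted to week 2 through week 4 — holds.
Launch is due by week 3 — violated.
Research has to be in week 4 — holds.
Draft and Research ship together in the same week — holds.
Launch must be done before Sync — violated.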